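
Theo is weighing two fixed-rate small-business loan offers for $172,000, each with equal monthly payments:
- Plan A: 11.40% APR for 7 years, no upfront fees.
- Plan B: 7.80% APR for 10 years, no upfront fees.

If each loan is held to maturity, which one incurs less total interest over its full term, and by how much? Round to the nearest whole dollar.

Plan A: at 11.40% the monthly rate is 0.0095000, so the payment is 172,000 × 0.0095000 / (1 − 1.0095000^−84) = $2,981.36.
Total interest on Plan A = 84 × $2,981.36 − $172,000 = $78,434.24.
Plan B: monthly rate = 7.8%/12 = 0.0065000; payment = 172,000 × 0.0065000 / (1 − (1+0.0065000)^−120) = $2,068.70.
Total interest on Plan B = 120 × $2,068.70 − $172,000 = $76,244.00.
Plan B is lower by $2,190.24.

Plan B by $2,190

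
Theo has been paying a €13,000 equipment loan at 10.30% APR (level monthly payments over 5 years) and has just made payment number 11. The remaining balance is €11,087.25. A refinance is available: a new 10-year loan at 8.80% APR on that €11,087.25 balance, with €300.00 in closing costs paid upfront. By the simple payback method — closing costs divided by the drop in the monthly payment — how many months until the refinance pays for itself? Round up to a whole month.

3 months

Current payment = 13,000 × 10.3%/12 / (1 − (1+0.0085833)^−60) = €278.13.
Refinanced payment = 11,087.25 × 0.0073333 / (1 − (1+0.0073333)^−120) = €139.25.
Monthly savings = €278.13 − €139.25 = €138.88.
Break-even = €300.00 / €138.88 = 2.16 → 3 months.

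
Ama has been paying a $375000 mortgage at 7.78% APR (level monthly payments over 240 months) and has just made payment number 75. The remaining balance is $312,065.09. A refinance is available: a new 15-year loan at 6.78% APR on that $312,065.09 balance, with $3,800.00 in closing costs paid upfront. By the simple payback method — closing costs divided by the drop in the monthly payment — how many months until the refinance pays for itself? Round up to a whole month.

12 months

Current payment = 375,000 × 7.78%/12 / (1 − (1+0.0064833)^−240) = $3,085.50.
Refinanced payment = 312,065.09 × 0.0056500 / (1 − (1+0.0056500)^−180) = $2,766.69.
Monthly savings = $3,085.50 − $2,766.69 = $318.81.
Break-even = $3,800.00 / $318.81 = 11.92 → 12 months.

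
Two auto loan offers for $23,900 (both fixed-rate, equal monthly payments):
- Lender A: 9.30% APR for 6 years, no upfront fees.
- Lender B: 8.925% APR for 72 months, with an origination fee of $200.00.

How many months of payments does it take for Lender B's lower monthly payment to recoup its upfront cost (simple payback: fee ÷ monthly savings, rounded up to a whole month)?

Lender A: monthly rate = 9.3%/12 = 0.0077500; payment = 23,900 × 0.0077500 / (1 − (1+0.0077500)^−72) = $434.38.
Lender B: at 8.925% the monthly rate is 0.0074375, so the payment is 23,900 × 0.0074375 / (1 − 1.0074375^−72) = $429.92.
Monthly savings = $434.38 − $429.92 = $4.46.
Break-even = $200.00 / $4.46 = 44.84 → 45 months.

45 months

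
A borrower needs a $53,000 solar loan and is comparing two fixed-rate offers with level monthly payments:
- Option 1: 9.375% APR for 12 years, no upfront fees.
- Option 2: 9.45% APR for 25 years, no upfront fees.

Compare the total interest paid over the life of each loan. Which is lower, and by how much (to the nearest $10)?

Option 1 by $49,890

Option 1: at 9.375% the monthly rate is 0.0078125, so the payment is 53,000 × 0.0078125 / (1 − 1.0078125^−144) = $614.40.
Total interest on Option 1 = 144 × $614.40 − $53,000 = $35,473.60.
Option 2: monthly rate = 9.45%/12 = 0.0078750; payment = 53,000 × 0.0078750 / (1 − (1+0.0078750)^−300) = $461.22.
Total interest on Option 2 = 300 × $461.22 − $53,000 = $85,366.00.
Option 1 is lower by $49,892.40.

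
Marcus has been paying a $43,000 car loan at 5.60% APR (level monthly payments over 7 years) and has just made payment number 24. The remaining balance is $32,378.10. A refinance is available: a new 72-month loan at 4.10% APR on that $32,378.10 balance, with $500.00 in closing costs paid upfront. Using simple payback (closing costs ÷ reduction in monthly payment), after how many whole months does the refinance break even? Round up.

5 months

Current payment = 43,000 × 5.6%/12 / (1 − (1+0.0046667)^−84) = $619.95.
Refinanced payment = 32,378.10 × 0.0034167 / (1 − (1+0.0034167)^−72) = $508.04.
Monthly savings = $619.95 − $508.04 = $111.91.
Break-even = $500.00 / $111.91 = 4.47 → 5 months.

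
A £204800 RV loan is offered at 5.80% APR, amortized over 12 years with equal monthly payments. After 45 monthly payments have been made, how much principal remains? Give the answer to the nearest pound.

£155,291

With monthly rate i = 5.8%/12 = 0.0048333, the balance after k of n payments is P · [(1+i)^n − (1+i)^k] / [(1+i)^n − 1].
(1+0.0048333)^144 = 2.00235382 and (1+0.0048333)^45 = 1.24231436, so the balance is 204,800 × (2.00235382 − 1.24231436) / (2.00235382 − 1) = £155,290.55.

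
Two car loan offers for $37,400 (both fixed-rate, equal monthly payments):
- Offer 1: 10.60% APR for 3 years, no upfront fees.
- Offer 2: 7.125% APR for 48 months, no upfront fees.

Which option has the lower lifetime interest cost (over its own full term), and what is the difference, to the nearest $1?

Offer 2 by $732

Offer 1: at 10.60% the monthly rate is 0.0088333, so the payment is 37,400 × 0.0088333 / (1 − 1.0088333^−36) = $1,217.36.
Total interest on Offer 1 = 36 × $1,217.36 − $37,400 = $6,424.96.
Offer 2: at 7.125% the monthly rate is 0.0059375, so the payment is 37,400 × 0.0059375 / (1 − 1.0059375^−48) = $897.76.
Total interest on Offer 2 = 48 × $897.76 − $37,400 = $5,692.48.
Offer 2 is lower by $732.48.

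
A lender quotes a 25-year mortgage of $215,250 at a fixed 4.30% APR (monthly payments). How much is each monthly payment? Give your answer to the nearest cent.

At 4.30% the monthly rate is 0.0035833, so the payment is 215,250 × 0.0035833 / (1 − 1.0035833^−300) = $1,172.13.

$1,172.13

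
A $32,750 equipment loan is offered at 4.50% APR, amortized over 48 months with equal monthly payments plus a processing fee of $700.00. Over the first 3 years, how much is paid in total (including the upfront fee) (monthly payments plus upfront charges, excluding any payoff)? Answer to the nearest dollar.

$27,585

Monthly rate = 4.5%/12 = 0.0037500; payment = 32,750 × 0.0037500 / (1 − (1+0.0037500)^−48) = $746.81.
Total outlay = 36 × $746.81 + $700.00 = $27,585.16.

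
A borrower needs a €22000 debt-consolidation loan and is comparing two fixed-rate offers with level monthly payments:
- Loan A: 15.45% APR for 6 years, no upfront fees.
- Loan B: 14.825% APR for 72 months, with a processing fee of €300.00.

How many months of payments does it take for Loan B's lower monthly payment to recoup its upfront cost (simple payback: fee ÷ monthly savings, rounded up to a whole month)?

Loan A: monthly rate = 15.45%/12 = 0.0128750; payment = 22,000 × 0.0128750 / (1 − (1+0.0128750)^−72) = €470.58.
Loan B: monthly rate = 14.825%/12 = 0.0123542; payment = 22,000 × 0.0123542 / (1 − (1+0.0123542)^−72) = €463.10.
Monthly savings = €470.58 − €463.10 = €7.48.
Break-even = €300.00 / €7.48 = 40.11 → 41 months.

41 months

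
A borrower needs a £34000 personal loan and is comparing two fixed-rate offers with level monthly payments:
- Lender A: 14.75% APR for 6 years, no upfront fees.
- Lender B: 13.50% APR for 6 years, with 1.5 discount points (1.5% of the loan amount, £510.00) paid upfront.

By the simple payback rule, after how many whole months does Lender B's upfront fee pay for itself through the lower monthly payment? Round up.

23 months

Lender A: at 14.75% the monthly rate is 0.0122917, so the payment is 34,000 × 0.0122917 / (1 − 1.0122917^−72) = £714.32.
Lender B: at 13.50% the monthly rate is 0.0112500, so the payment is 34,000 × 0.0112500 / (1 − 1.0112500^−72) = £691.52.
Monthly savings = £714.32 − £691.52 = £22.80.
Break-even = £510.00 / £22.80 = 22.37 → 23 months.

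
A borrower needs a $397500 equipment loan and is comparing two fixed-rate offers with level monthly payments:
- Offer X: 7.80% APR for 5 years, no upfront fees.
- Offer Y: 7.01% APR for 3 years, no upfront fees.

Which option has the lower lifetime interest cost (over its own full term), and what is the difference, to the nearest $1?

Offer X: monthly rate = 7.8%/12 = 0.0065000; payment = 397,500 × 0.0065000 / (1 − (1+0.0065000)^−60) = $8,021.87.
Total interest on Offer X = 60 × $8,021.87 − $397,500 = $83,812.20.
Offer Y: monthly rate = 7.01%/12 = 0.0058417; payment = 397,500 × 0.0058417 / (1 − (1+0.0058417)^−36) = $12,275.46.
Total interest on Offer Y = 36 × $12,275.46 − $397,500 = $44,416.56.
Offer Y is lower by $39,395.64.

Offer Y by $39,396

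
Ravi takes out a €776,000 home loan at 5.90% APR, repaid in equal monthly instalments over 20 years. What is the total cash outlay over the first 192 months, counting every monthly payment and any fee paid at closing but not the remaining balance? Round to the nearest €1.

At 5.90% the monthly rate is 0.0049167, so the payment is 776,000 × 0.0049167 / (1 − 1.0049167^−240) = €5,514.83.
Total outlay = 192 × €5,514.83 = €1,058,847.36.

€1,058,847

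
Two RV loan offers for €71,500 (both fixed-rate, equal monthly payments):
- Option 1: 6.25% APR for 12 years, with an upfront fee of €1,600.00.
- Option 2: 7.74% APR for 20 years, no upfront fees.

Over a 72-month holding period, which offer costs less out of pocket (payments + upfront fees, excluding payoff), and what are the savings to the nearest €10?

Option 1: at 6.25% the monthly rate is 0.0052083, so the payment is 71,500 × 0.0052083 / (1 − 1.0052083^−144) = €707.02.
Option 2: monthly rate = 7.74%/12 = 0.0064500; payment = 71,500 × 0.0064500 / (1 − (1+0.0064500)^−240) = €586.54.
Over 72 months: Option 1 costs 72 × €707.02 + €1,600.00 = €52,505.44; Option 2 costs 72 × €586.54 = €42,230.88.
Option 2 is cheaper by €52,505.44 − €42,230.88 = €10,274.56.

Option 2 by €10,270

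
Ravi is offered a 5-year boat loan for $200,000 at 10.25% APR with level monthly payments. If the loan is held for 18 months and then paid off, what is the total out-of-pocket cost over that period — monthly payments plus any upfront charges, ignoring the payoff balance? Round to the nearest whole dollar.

At 10.25% the monthly rate is 0.0085417, so the payment is 200,000 × 0.0085417 / (1 − 1.0085417^−60) = $4,274.05.
Total outlay = 18 × $4,274.05 = $76,932.90.

$76,933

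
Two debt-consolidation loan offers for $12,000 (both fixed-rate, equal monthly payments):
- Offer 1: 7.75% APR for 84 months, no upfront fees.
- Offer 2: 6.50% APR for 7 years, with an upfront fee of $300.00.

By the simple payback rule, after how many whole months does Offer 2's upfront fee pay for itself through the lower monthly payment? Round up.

41 months

Offer 1: at 7.75% the monthly rate is 0.0064583, so the payment is 12,000 × 0.0064583 / (1 − 1.0064583^−84) = $185.54.
Offer 2: monthly rate = 6.5%/12 = 0.0054167; payment = 12,000 × 0.0054167 / (1 − (1+0.0054167)^−84) = $178.19.
Monthly savings = $185.54 − $178.19 = $7.35.
Break-even = $300.00 / $7.35 = 40.82 → 41 months.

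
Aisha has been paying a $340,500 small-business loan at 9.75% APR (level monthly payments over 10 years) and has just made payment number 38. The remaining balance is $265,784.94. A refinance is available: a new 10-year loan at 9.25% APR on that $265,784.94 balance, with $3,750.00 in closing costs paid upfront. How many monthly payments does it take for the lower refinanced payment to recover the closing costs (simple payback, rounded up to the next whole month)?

4 months

Current payment = 340,500 × 9.75%/12 / (1 − (1+0.0081250)^−120) = $4,452.73.
Refinanced payment = 265,784.94 × 0.0077083 / (1 − (1+0.0077083)^−120) = $3,402.92.
Monthly savings = $4,452.73 − $3,402.92 = $1,049.81.
Break-even = $3,750.00 / $1,049.81 = 3.57 → 4 months.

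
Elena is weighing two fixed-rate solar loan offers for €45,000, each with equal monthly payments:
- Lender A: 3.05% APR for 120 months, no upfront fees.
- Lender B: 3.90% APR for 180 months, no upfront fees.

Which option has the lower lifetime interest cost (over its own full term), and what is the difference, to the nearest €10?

Lender A by €7,240

Lender A: at 3.05% the monthly rate is 0.0025417, so the payment is 45,000 × 0.0025417 / (1 − 1.0025417^−120) = €435.56.
Total interest on Lender A = 120 × €435.56 − €45,000 = €7,267.20.
Lender B: monthly rate = 3.9%/12 = 0.0032500; payment = 45,000 × 0.0032500 / (1 − (1+0.0032500)^−180) = €330.61.
Total interest on Lender B = 180 × €330.61 − €45,000 = €14,509.80.
Lender A is lower by €7,242.60.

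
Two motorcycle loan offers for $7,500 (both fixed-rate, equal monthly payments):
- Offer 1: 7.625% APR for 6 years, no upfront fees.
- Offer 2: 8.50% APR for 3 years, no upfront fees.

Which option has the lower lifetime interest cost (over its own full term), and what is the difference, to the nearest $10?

Offer 2 by $850

Offer 1: monthly rate = 7.625%/12 = 0.0063542; payment = 7,500 × 0.0063542 / (1 − (1+0.0063542)^−72) = $130.13.
Total interest on Offer 1 = 72 × $130.13 − $7,500 = $1,869.36.
Offer 2: monthly rate = 8.5%/12 = 0.0070833; payment = 7,500 × 0.0070833 / (1 − (1+0.0070833)^−36) = $236.76.
Total interest on Offer 2 = 36 × $236.76 − $7,500 = $1,023.36.
Offer 2 is lower by $846.00.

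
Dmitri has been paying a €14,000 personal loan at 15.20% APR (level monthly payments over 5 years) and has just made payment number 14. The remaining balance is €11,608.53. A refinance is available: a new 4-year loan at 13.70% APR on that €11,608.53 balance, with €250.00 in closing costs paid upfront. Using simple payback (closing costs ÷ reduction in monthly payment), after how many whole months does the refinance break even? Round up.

Current payment = 14,000 × 15.2%/12 / (1 − (1+0.0126667)^−60) = €334.53.
Refinanced payment = 11,608.53 × 0.0114167 / (1 − (1+0.0114167)^−48) = €315.48.
Monthly savings = €334.53 − €315.48 = €19.05.
Break-even = €250.00 / €19.05 = 13.12 → 14 months.

14 months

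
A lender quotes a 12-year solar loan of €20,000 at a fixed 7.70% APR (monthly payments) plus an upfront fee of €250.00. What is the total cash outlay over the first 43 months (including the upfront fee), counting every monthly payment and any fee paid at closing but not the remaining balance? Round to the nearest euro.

€9,418

Monthly rate = 7.7%/12 = 0.0064167; payment = 20,000 × 0.0064167 / (1 − (1+0.0064167)^−144) = €213.21.
Total outlay = 43 × €213.21 + €250.00 = €9,418.03.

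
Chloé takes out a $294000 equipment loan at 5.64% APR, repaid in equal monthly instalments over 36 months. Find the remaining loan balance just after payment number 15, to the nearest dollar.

$177,499

With monthly rate i = 5.64%/12 = 0.0047000, the balance after k of n payments is P · [(1+i)^n − (1+i)^k] / [(1+i)^n − 1].
(1+0.0047000)^36 = 1.18388763 and (1+0.0047000)^15 = 1.07286736, so the balance is 294,000 × (1.18388763 − 1.07286736) / (1.18388763 − 1) = $177,499.48.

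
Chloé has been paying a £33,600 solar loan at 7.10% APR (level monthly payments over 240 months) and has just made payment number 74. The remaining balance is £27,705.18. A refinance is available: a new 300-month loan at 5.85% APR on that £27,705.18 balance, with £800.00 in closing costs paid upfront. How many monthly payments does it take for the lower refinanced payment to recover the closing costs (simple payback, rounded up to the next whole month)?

10 months

Current payment = 33,600 × 7.1%/12 / (1 − (1+0.0059167)^−240) = £262.52.
Refinanced payment = 27,705.18 × 0.0048750 / (1 − (1+0.0048750)^−300) = £175.97.
Monthly savings = £262.52 − £175.97 = £86.55.
Break-even = £800.00 / £86.55 = 9.24 → 10 months.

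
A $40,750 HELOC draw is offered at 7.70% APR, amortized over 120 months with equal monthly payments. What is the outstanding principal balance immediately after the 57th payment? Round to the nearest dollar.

$25,222

With monthly rate i = 7.7%/12 = 0.0064167, the balance after k of n payments is P · [(1+i)^n − (1+i)^k] / [(1+i)^n − 1].
(1+0.0064167)^120 = 2.15445998 and (1+0.0064167)^57 = 1.43991135, so the balance is 40,750 × (2.15445998 − 1.43991135) / (2.15445998 − 1) = $25,222.06.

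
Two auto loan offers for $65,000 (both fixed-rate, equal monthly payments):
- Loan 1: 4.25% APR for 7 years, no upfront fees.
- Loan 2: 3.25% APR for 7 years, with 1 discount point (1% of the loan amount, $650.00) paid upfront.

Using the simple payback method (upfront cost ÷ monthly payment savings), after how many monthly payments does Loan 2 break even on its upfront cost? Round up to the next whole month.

Loan 1: at 4.25% the monthly rate is 0.0035417, so the payment is 65,000 × 0.0035417 / (1 − 1.0035417^−84) = $895.97.
Loan 2: at 3.25% the monthly rate is 0.0027083, so the payment is 65,000 × 0.0027083 / (1 − 1.0027083^−84) = $866.21.
Monthly savings = $895.97 − $866.21 = $29.76.
Break-even = $650.00 / $29.76 = 21.84 → 22 months.

22 months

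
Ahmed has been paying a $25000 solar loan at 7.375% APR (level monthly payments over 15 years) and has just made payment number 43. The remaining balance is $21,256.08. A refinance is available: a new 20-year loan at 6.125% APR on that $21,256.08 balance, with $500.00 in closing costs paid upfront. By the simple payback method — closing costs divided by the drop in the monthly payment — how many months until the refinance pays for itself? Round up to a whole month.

7 months

Current payment = 25,000 × 7.375%/12 / (1 − (1+0.0061458)^−180) = $229.98.
Refinanced payment = 21,256.08 × 0.0051042 / (1 − (1+0.0051042)^−240) = $153.82.
Monthly savings = $229.98 − $153.82 = $76.16.
Break-even = $500.00 / $76.16 = 6.57 → 7 months.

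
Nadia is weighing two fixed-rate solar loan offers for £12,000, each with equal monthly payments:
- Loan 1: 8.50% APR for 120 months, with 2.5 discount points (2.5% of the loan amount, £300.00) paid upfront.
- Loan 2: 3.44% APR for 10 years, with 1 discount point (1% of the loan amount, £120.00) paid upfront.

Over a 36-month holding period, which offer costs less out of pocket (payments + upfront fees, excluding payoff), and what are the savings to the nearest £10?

Loan 1: monthly rate = 8.5%/12 = 0.0070833; payment = 12,000 × 0.0070833 / (1 − (1+0.0070833)^−120) = £148.78.
Loan 2: at 3.44% the monthly rate is 0.0028667, so the payment is 12,000 × 0.0028667 / (1 − 1.0028667^−120) = £118.33.
Over 36 months: Loan 1 costs 36 × £148.78 + £300.00 = £5,656.08; Loan 2 costs 36 × £118.33 + £120.00 = £4,379.88.
Loan 2 is cheaper by £5,656.08 − £4,379.88 = £1,276.20.

Loan 2 by £1,280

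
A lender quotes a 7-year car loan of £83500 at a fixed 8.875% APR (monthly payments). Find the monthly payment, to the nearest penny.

At 8.875% the monthly rate is 0.0073958, so the payment is 83,500 × 0.0073958 / (1 − 1.0073958^−84) = £1,338.15.

£1,338.15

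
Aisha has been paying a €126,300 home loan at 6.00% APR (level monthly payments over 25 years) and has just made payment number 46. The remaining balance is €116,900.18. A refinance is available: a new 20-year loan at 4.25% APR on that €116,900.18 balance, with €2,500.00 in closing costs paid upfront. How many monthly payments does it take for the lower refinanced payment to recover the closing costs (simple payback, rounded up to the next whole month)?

28 months

Current payment = 126,300 × 6%/12 / (1 − (1+0.0050000)^−300) = €813.75.
Refinanced payment = 116,900.18 × 0.0035417 / (1 − (1+0.0035417)^−240) = €723.89.
Monthly savings = €813.75 − €723.89 = €89.86.
Break-even = €2,500.00 / €89.86 = 27.82 → 28 months.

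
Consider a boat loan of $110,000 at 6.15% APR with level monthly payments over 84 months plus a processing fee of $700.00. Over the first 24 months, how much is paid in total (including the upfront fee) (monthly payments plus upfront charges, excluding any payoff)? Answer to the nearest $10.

$39,460

At 6.15% the monthly rate is 0.0051250, so the payment is 110,000 × 0.0051250 / (1 − 1.0051250^−84) = $1,614.86.
Total outlay = 24 × $1,614.86 + $700.00 = $39,456.64.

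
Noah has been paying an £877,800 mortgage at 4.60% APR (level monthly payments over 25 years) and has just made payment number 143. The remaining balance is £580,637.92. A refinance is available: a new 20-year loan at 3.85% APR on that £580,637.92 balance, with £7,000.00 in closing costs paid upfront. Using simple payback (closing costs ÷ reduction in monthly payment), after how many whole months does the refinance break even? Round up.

Current payment = 877,800 × 4.6%/12 / (1 − (1+0.0038333)^−300) = £4,929.06.
Refinanced payment = 580,637.92 × 0.0032083 / (1 − (1+0.0032083)^−240) = £3,472.83.
Monthly savings = £4,929.06 − £3,472.83 = £1,456.23.
Break-even = £7,000.00 / £1,456.23 = 4.81 → 5 months.

5 months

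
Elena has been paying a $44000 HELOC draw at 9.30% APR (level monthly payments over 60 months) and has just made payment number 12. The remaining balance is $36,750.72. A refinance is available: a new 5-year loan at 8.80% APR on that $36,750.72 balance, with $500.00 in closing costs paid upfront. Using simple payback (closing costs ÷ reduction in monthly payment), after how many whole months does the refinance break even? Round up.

Current payment = 44,000 × 9.3%/12 / (1 − (1+0.0077500)^−60) = $919.79.
Refinanced payment = 36,750.72 × 0.0073333 / (1 − (1+0.0073333)^−60) = $759.32.
Monthly savings = $919.79 − $759.32 = $160.47.
Break-even = $500.00 / $160.47 = 3.12 → 4 months.

4 months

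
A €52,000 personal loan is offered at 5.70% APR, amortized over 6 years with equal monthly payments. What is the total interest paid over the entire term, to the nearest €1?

Monthly rate = 5.7%/12 = 0.0047500; payment = 52,000 × 0.0047500 / (1 − (1+0.0047500)^−72) = €854.45.
Total paid = 72 × €854.45 = €61,520.40; interest = €61,520.40 − €52,000 = €9,520.40.

€9,520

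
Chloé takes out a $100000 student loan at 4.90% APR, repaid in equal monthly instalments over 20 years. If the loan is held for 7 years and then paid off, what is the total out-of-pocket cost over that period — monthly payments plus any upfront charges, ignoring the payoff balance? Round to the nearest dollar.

$54,973

Monthly rate = 4.9%/12 = 0.0040833; payment = 100,000 × 0.0040833 / (1 − (1+0.0040833)^−240) = $654.44.
Total outlay = 84 × $654.44 = $54,972.96.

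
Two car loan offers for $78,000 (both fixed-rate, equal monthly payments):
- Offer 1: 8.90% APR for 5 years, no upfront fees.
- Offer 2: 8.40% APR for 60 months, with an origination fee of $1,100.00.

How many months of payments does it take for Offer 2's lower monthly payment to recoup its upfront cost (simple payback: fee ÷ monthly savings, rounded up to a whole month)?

59 months

Offer 1: monthly rate = 8.9%/12 = 0.0074167; payment = 78,000 × 0.0074167 / (1 − (1+0.0074167)^−60) = $1,615.37.
Offer 2: at 8.40% the monthly rate is 0.0070000, so the payment is 78,000 × 0.0070000 / (1 − 1.0070000^−60) = $1,596.53.
Monthly savings = $1,615.37 − $1,596.53 = $18.84.
Break-even = $1,100.00 / $18.84 = 58.39 → 59 months.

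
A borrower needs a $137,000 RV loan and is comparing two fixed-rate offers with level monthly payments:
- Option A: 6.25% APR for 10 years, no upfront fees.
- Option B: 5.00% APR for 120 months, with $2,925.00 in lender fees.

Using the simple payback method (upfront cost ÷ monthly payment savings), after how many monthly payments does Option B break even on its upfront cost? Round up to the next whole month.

Option A: at 6.25% the monthly rate is 0.0052083, so the payment is 137,000 × 0.0052083 / (1 − 1.0052083^−120) = $1,538.24.
Option B: monthly rate = 5%/12 = 0.0041667; payment = 137,000 × 0.0041667 / (1 − (1+0.0041667)^−120) = $1,453.10.
Monthly savings = $1,538.24 − $1,453.10 = $85.14.
Break-even = $2,925.00 / $85.14 = 34.36 → 35 months.

35 months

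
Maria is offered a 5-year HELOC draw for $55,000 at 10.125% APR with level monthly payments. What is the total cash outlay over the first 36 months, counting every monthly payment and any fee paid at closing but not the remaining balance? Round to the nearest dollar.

Monthly rate = 10.125%/12 = 0.0084375; payment = 55,000 × 0.0084375 / (1 − (1+0.0084375)^−60) = $1,171.97.
Total outlay = 36 × $1,171.97 = $42,190.92.

$42,191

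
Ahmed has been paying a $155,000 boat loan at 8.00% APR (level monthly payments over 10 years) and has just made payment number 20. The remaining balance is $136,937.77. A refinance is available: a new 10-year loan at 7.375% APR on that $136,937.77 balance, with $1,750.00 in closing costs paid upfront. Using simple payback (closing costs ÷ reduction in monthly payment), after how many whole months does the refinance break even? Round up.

Current payment = 155,000 × 8%/12 / (1 − (1+0.0066667)^−120) = $1,880.58.
Refinanced payment = 136,937.77 × 0.0061458 / (1 − (1+0.0061458)^−120) = $1,616.56.
Monthly savings = $1,880.58 − $1,616.56 = $264.02.
Break-even = $1,750.00 / $264.02 = 6.63 → 7 months.

7 months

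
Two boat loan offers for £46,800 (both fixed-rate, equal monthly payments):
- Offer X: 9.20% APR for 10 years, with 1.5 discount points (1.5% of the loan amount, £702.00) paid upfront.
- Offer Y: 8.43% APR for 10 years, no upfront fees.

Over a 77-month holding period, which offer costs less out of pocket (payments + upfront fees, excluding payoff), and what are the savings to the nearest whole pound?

Offer X: at 9.20% the monthly rate is 0.0076667, so the payment is 46,800 × 0.0076667 / (1 − 1.0076667^−120) = £597.92.
Offer Y: at 8.43% the monthly rate is 0.0070250, so the payment is 46,800 × 0.0070250 / (1 − 1.0070250^−120) = £578.50.
Over 77 months: Offer X costs 77 × £597.92 + £702.00 = £46,741.84; Offer Y costs 77 × £578.50 = £44,544.50.
Offer Y is cheaper by £46,741.84 − £44,544.50 = £2,197.34.

Offer Y by £2,197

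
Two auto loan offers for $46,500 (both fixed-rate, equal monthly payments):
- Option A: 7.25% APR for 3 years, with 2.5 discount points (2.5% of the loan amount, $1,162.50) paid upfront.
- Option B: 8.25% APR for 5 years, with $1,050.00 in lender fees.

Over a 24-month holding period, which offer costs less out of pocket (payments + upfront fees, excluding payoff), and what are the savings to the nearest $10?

Option A: at 7.25% the monthly rate is 0.0060417, so the payment is 46,500 × 0.0060417 / (1 − 1.0060417^−36) = $1,441.11.
Option B: at 8.25% the monthly rate is 0.0068750, so the payment is 46,500 × 0.0068750 / (1 − 1.0068750^−60) = $948.43.
Over 24 months: Option A costs 24 × $1,441.11 + $1,162.50 = $35,749.14; Option B costs 24 × $948.43 + $1,050.00 = $23,812.32.
Option B is cheaper by $35,749.14 − $23,812.32 = $11,936.82.

Option B by $11,940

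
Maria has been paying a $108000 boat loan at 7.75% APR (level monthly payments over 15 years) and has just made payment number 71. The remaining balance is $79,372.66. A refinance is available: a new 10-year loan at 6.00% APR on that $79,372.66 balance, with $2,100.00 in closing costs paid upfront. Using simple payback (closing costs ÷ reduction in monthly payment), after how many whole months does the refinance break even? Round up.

16 months

Current payment = 108,000 × 7.75%/12 / (1 − (1+0.0064583)^−180) = $1,016.58.
Refinanced payment = 79,372.66 × 0.0050000 / (1 − (1+0.0050000)^−120) = $881.20.
Monthly savings = $1,016.58 − $881.20 = $135.38.
Break-even = $2,100.00 / $135.38 = 15.51 → 16 months.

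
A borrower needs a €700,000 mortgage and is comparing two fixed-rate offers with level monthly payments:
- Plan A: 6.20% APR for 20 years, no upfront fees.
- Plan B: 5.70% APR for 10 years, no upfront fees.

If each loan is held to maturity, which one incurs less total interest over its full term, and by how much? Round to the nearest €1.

Plan A: at 6.20% the monthly rate is 0.0051667, so the payment is 700,000 × 0.0051667 / (1 − 1.0051667^−240) = €5,096.12.
Total interest on Plan A = 240 × €5,096.12 − €700,000 = €523,068.80.
Plan B: monthly rate = 5.7%/12 = 0.0047500; payment = 700,000 × 0.0047500 / (1 − (1+0.0047500)^−120) = €7,666.40.
Total interest on Plan B = 120 × €7,666.40 − €700,000 = €219,968.00.
Plan B is lower by €303,100.80.

Plan B by €303,101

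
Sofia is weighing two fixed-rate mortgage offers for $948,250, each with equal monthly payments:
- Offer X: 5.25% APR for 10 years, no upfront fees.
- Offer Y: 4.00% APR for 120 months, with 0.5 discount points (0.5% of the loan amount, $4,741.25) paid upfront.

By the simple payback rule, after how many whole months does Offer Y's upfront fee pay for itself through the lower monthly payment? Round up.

9 months

Offer X: monthly rate = 5.25%/12 = 0.0043750; payment = 948,250 × 0.0043750 / (1 − (1+0.0043750)^−120) = $10,173.94.
Offer Y: at 4.00% the monthly rate is 0.0033333, so the payment is 948,250 × 0.0033333 / (1 − 1.0033333^−120) = $9,600.57.
Monthly savings = $10,173.94 − $9,600.57 = $573.37.
Break-even = $4,741.25 / $573.37 = 8.27 → 9 months.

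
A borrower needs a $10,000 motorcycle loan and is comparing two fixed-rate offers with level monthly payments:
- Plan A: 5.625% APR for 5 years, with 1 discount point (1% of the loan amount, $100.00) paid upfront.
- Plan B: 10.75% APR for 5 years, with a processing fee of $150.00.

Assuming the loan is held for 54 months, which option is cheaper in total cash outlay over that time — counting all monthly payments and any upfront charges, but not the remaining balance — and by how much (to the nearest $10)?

Plan A: at 5.625% the monthly rate is 0.0046875, so the payment is 10,000 × 0.0046875 / (1 − 1.0046875^−60) = $191.59.
Plan B: at 10.75% the monthly rate is 0.0089583, so the payment is 10,000 × 0.0089583 / (1 − 1.0089583^−60) = $216.18.
Over 54 months: Plan A costs 54 × $191.59 + $100.00 = $10,445.86; Plan B costs 54 × $216.18 + $150.00 = $11,823.72.
Plan A is cheaper by $11,823.72 − $10,445.86 = $1,377.86.

Plan A by $1,380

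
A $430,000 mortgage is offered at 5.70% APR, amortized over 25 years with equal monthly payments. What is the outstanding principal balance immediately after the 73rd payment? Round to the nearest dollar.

$373,471

With monthly rate i = 5.7%/12 = 0.0047500, the balance after k of n payments is P · [(1+i)^n − (1+i)^k] / [(1+i)^n − 1].
(1+0.0047500)^300 = 4.14385413 and (1+0.0047500)^73 = 1.41330236, so the balance is 430,000 × (4.14385413 − 1.41330236) / (4.14385413 − 1) = $373,470.65.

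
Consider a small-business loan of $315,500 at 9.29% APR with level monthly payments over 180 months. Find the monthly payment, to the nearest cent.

$3,254.67

At 9.29% the monthly rate is 0.0077417, so the payment is 315,500 × 0.0077417 / (1 − 1.0077417^−180) = $3,254.67.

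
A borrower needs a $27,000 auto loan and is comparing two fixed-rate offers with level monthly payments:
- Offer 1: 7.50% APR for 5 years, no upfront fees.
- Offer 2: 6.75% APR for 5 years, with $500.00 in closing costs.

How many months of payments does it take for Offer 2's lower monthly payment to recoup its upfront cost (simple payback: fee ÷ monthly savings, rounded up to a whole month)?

Offer 1: monthly rate = 7.5%/12 = 0.0062500; payment = 27,000 × 0.0062500 / (1 − (1+0.0062500)^−60) = $541.02.
Offer 2: at 6.75% the monthly rate is 0.0056250, so the payment is 27,000 × 0.0056250 / (1 − 1.0056250^−60) = $531.45.
Monthly savings = $541.02 − $531.45 = $9.57.
Break-even = $500.00 / $9.57 = 52.25 → 53 months.

53 months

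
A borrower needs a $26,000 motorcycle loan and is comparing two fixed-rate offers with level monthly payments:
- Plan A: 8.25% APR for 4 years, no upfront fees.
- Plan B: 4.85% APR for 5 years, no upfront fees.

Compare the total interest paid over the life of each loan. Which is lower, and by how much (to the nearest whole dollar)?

Plan B by $1,282

Plan A: at 8.25% the monthly rate is 0.0068750, so the payment is 26,000 × 0.0068750 / (1 − 1.0068750^−48) = $637.79.
Total interest on Plan A = 48 × $637.79 − $26,000 = $4,613.92.
Plan B: monthly rate = 4.85%/12 = 0.0040417; payment = 26,000 × 0.0040417 / (1 − (1+0.0040417)^−60) = $488.87.
Total interest on Plan B = 60 × $488.87 − $26,000 = $3,332.20.
Plan B is lower by $1,281.72.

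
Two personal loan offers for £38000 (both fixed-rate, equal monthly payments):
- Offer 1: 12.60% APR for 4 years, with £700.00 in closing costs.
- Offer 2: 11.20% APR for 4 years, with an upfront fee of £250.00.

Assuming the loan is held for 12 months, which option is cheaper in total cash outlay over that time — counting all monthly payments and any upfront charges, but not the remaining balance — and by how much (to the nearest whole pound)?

Offer 1: at 12.60% the monthly rate is 0.0105000, so the payment is 38,000 × 0.0105000 / (1 − 1.0105000^−48) = £1,011.92.
Offer 2: at 11.20% the monthly rate is 0.0093333, so the payment is 38,000 × 0.0093333 / (1 − 1.0093333^−48) = £985.82.
Over 12 months: Offer 1 costs 12 × £1,011.92 + £700.00 = £12,843.04; Offer 2 costs 12 × £985.82 + £250.00 = £12,079.84.
Offer 2 is cheaper by £12,843.04 − £12,079.84 = £763.20.

Offer 2 by £763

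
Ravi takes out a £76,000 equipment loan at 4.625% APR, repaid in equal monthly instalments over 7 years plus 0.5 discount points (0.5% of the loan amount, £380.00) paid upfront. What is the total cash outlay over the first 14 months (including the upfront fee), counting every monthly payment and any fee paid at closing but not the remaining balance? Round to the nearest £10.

At 4.625% the monthly rate is 0.0038542, so the payment is 76,000 × 0.0038542 / (1 − 1.0038542^−84) = £1,060.84.
Total outlay = 14 × £1,060.84 + £380.00 = £15,231.76.

£15,230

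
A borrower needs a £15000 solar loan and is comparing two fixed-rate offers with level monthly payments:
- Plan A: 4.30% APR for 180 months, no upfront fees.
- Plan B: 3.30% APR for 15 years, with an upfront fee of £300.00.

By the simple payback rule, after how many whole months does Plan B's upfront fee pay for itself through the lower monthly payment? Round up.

Plan A: monthly rate = 4.3%/12 = 0.0035833; payment = 15,000 × 0.0035833 / (1 − (1+0.0035833)^−180) = £113.22.
Plan B: at 3.30% the monthly rate is 0.0027500, so the payment is 15,000 × 0.0027500 / (1 − 1.0027500^−180) = £105.77.
Monthly savings = £113.22 − £105.77 = £7.45.
Break-even = £300.00 / £7.45 = 40.27 → 41 months.

41 months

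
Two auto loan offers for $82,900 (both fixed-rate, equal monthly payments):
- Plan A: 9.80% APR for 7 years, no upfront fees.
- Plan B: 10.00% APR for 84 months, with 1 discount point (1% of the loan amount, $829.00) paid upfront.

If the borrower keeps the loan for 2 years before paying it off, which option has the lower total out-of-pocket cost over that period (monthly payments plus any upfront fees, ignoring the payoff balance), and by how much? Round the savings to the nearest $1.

Plan A by $1,034

Plan A: at 9.80% the monthly rate is 0.0081667, so the payment is 82,900 × 0.0081667 / (1 − 1.0081667^−84) = $1,367.69.
Plan B: monthly rate = 10%/12 = 0.0083333; payment = 82,900 × 0.0083333 / (1 − (1+0.0083333)^−84) = $1,376.24.
Over 24 months: Plan A costs 24 × $1,367.69 = $32,824.56; Plan B costs 24 × $1,376.24 + $829.00 = $33,858.76.
Plan A is cheaper by $33,858.76 − $32,824.56 = $1,034.20.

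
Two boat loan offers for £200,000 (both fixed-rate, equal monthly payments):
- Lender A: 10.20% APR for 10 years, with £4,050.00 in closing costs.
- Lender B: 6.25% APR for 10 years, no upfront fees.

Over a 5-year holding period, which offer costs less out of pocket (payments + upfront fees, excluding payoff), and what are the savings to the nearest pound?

Lender A: monthly rate = 10.2%/12 = 0.0085000; payment = 200,000 × 0.0085000 / (1 − (1+0.0085000)^−120) = £2,665.21.
Lender B: at 6.25% the monthly rate is 0.0052083, so the payment is 200,000 × 0.0052083 / (1 − 1.0052083^−120) = £2,245.60.
Over 60 months: Lender A costs 60 × £2,665.21 + £4,050.00 = £163,962.60; Lender B costs 60 × £2,245.60 = £134,736.00.
Lender B is cheaper by £163,962.60 − £134,736.00 = £29,226.60.

Lender B by £29,227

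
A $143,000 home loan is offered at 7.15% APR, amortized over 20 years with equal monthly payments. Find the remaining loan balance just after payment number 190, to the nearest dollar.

$48,374

With monthly rate i = 7.15%/12 = 0.0059583, the balance after k of n payments is P · [(1+i)^n − (1+i)^k] / [(1+i)^n − 1].
(1+0.0059583)^240 = 4.16100503 and (1+0.0059583)^190 = 3.09170898, so the balance is 143,000 × (4.16100503 − 3.09170898) / (4.16100503 − 1) = $48,373.65.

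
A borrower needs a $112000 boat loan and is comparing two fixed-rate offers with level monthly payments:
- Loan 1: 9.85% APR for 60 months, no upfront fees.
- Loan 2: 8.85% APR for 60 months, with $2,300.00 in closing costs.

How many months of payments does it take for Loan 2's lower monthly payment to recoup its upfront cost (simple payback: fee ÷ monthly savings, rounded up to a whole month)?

Loan 1: monthly rate = 9.85%/12 = 0.0082083; payment = 112,000 × 0.0082083 / (1 − (1+0.0082083)^−60) = $2,371.41.
Loan 2: at 8.85% the monthly rate is 0.0073750, so the payment is 112,000 × 0.0073750 / (1 − 1.0073750^−60) = $2,316.79.
Monthly savings = $2,371.41 − $2,316.79 = $54.62.
Break-even = $2,300.00 / $54.62 = 42.11 → 43 months.

43 months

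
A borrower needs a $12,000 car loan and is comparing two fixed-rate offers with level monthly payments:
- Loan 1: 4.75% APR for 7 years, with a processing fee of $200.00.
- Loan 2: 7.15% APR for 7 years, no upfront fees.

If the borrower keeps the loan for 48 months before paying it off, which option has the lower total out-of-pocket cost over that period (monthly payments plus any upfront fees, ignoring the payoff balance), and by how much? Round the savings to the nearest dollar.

Loan 1 by $462

Loan 1: monthly rate = 4.75%/12 = 0.0039583; payment = 12,000 × 0.0039583 / (1 − (1+0.0039583)^−84) = $168.20.
Loan 2: monthly rate = 7.15%/12 = 0.0059583; payment = 12,000 × 0.0059583 / (1 − (1+0.0059583)^−84) = $181.99.
Over 48 months: Loan 1 costs 48 × $168.20 + $200.00 = $8,273.60; Loan 2 costs 48 × $181.99 = $8,735.52.
Loan 1 is cheaper by $8,735.52 − $8,273.60 = $461.92.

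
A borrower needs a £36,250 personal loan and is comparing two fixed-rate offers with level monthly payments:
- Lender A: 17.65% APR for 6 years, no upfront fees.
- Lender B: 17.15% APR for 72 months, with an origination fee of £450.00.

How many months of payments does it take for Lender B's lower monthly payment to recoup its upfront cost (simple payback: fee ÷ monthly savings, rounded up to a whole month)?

Lender A: monthly rate = 17.65%/12 = 0.0147083; payment = 36,250 × 0.0147083 / (1 − (1+0.0147083)^−72) = £819.63.
Lender B: monthly rate = 17.15%/12 = 0.0142917; payment = 36,250 × 0.0142917 / (1 − (1+0.0142917)^−72) = £809.46.
Monthly savings = £819.63 − £809.46 = £10.17.
Break-even = £450.00 / £10.17 = 44.25 → 45 months.

45 months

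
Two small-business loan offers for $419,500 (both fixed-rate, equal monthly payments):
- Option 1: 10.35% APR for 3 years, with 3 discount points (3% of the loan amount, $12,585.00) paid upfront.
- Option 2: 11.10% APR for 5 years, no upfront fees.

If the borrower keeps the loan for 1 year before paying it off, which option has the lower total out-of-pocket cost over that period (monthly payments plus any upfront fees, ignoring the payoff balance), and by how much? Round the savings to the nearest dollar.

Option 1: at 10.35% the monthly rate is 0.0086250, so the payment is 419,500 × 0.0086250 / (1 − 1.0086250^−36) = $13,605.12.
Option 2: monthly rate = 11.1%/12 = 0.0092500; payment = 419,500 × 0.0092500 / (1 − (1+0.0092500)^−60) = $9,141.88.
Over 12 months: Option 1 costs 12 × $13,605.12 + $12,585.00 = $175,846.44; Option 2 costs 12 × $9,141.88 = $109,702.56.
Option 2 is cheaper by $175,846.44 − $109,702.56 = $66,143.88.

Option 2 by $66,144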